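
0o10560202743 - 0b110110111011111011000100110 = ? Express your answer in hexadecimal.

0x3ee30fbd

0o10560202743 = 0x45c105e3 in hexadecimal.
0b110110111011111011000100110 = 0x6ddf626 in hexadecimal.
Subtract column by column in base 16:
  3-6 → d (borrow)
  e-2-1 → b
  5-6 → f (borrow)
  0-f-1 → 0 (borrow)
  1-d-1 → 3 (borrow)
  c-d-1 → e (borrow)
  5-6-1 → e (borrow)
  4-0-1 → 3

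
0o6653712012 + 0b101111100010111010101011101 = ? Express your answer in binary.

0b111100101000010000100101100111

0o6653712012 = 0b110110101011111001010000001010 in binary.
Add column by column in base 2, right to left:
  0+1 = 1
  1+0 = 1
  0+1 = 1
  1+1 = 0 carry 1
  0+1+1 = 0 carry 1
  0+0+1 = 1
  0+1 = 1
  0+0 = 0
  0+1 = 1
  0+0 = 0
  1+1 = 0 carry 1
  0+0+1 = 1
  1+1 = 0 carry 1
  0+1+1 = 0 carry 1
  0+1+1 = 0 carry 1
  1+0+1 = 0 carry 1
  1+1+1 = 1 carry 1
  1+0+1 = 0 carry 1
  1+0+1 = 0 carry 1
  1+0+1 = 0 carry 1
  0+1+1 = 0 carry 1
  1+1+1 = 1 carry 1
  0+1+1 = 0 carry 1
  1+1+1 = 1 carry 1
  0+1+1 = 0 carry 1
  1+0+1 = 0 carry 1
  1+1+1 = 1 carry 1
  0+0+1 = 1
  1+0 = 1
  1+0 = 1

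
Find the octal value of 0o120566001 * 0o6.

0o744304006

Multiply each base-8 digit by 6, carrying:
  1×6 = 6 → write 6
  0×6 = 0 → write 0
  0×6 = 0 → write 0
  6×6 = 36 → write 4 carry 4
  6×6+4 = 40 → write 0 carry 5
  5×6+5 = 35 → write 3 carry 4
  0×6+4 = 4 → write 4
  2×6 = 12 → write 4 carry 1
  1×6+1 = 7 → write 7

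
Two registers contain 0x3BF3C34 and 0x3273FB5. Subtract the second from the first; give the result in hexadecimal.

0x97FC7F

Subtract column by column in base 16:
  4-5 → F (borrow)
  3-B-1 → 7 (borrow)
  C-F-1 → C (borrow)
  3-3-1 → F (borrow)
  F-7-1 → 7
  B-2 → 9
  3-3 → 0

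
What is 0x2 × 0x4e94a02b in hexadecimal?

0x9d294056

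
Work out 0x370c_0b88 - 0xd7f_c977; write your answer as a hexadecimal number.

0x298c4211

Subtract column by column in base 16:
  8-7 → 1
  8-7 → 1
  b-9 → 2
  0-c → 4 (borrow)
  c-f-1 → c (borrow)
  0-7-1 → 8 (borrow)
  7-d-1 → 9 (borrow)
  3-0-1 → 2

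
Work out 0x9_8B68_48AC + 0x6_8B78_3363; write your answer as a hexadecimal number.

0x1016E07C0F

Add column by column in base 16, right to left:
  C+3 = F
  A+6 = 0 carry 1
  8+3+1 = C
  4+3 = 7
  8+8 = 0 carry 1
  6+7+1 = E
  B+B = 6 carry 1
  8+8+1 = 1 carry 1
  9+6+1 = 0 carry 1
  final carry 1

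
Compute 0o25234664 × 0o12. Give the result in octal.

Multiply each base-8 digit by 10, carrying:
  4×10 = 40 → write 0 carry 5
  6×10+5 = 65 → write 1 carry 8
  6×10+8 = 68 → write 4 carry 8
  4×10+8 = 48 → write 0 carry 6
  3×10+6 = 36 → write 4 carry 4
  2×10+4 = 24 → write 0 carry 3
  5×10+3 = 53 → write 5 carry 6
  2×10+6 = 26 → write 2 carry 3
  remaining carry: 3

0o325040410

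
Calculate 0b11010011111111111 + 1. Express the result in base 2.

The trailing 11 digits are 1 (max in base 2), so adding 1 cascades: they roll to 0 and the next digit up increments.

0b11010100000000000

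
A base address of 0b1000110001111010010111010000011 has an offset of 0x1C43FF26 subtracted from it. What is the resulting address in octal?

0b1000110001111010010111010000011 = 0o10617227203 in octal.
0x1C43FF26 = 0o3420777446 in octal.
Subtract column by column in base 8:
  3-6 → 5 (borrow)
  0-4-1 → 3 (borrow)
  2-4-1 → 5 (borrow)
  7-7-1 → 7 (borrow)
  2-7-1 → 2 (borrow)
  2-7-1 → 2 (borrow)
  7-0-1 → 6
  1-2 → 7 (borrow)
  6-4-1 → 1
  0-3 → 5 (borrow)
  1-0-1 → 0

0o5176227535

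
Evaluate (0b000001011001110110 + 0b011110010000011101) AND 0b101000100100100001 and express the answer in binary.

0b1000100000000001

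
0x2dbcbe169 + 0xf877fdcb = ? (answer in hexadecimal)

0x3d443df34

Add column by column in base 16, right to left:
  9+b = 4 carry 1
  6+c+1 = 3 carry 1
  1+d+1 = f
  e+f = d carry 1
  b+7+1 = 3 carry 1
  c+7+1 = 4 carry 1
  b+8+1 = 4 carry 1
  d+f+1 = d carry 1
  2+0+1 = 3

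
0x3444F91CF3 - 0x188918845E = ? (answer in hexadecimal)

Subtract column by column in base 16:
  3-E → 5 (borrow)
  F-5-1 → 9
  C-4 → 8
  1-8 → 9 (borrow)
  9-8-1 → 0
  F-1 → E
  4-9 → B (borrow)
  4-8-1 → B (borrow)
  4-8-1 → B (borrow)
  3-1-1 → 1

0x1BBBE09895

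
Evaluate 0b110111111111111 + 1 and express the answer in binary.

The trailing 12 digits are 1 (max in base 2), so adding 1 cascades: they roll to 0 and the next digit up increments.

0b111000000000000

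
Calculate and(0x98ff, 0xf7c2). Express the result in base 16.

AND each hex digit independently (no carries):
  9&f=9, 8&7=0, f&c=c, f&2=2

0x90c2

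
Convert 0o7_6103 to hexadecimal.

0x7c43

Each octal digit is 3 bits: 7=111 6=110 1=001 0=000 3=011.
Group the bits into nibbles: 0111 1100 0100 0011 → 7c43.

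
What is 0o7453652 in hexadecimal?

0x1e57aa

Each octal digit is 3 bits: 7=111 4=100 5=101 3=011 6=110 5=101 2=010.
Group the bits into nibbles: 0001 1110 0101 0111 1010 1010 → 1e57aa.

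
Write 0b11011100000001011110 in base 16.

Group the bits into nibbles: 1101 1100 0000 0101 1110 → dc05e.

0xdc05e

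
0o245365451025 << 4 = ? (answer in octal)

4 bits is not a whole number of base-8 digits; in binary: 10100101011110101100101001000010101 << 4 = 101001010111101011001010010000101010000.

0o5127531220520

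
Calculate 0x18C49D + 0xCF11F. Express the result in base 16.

Add column by column in base 16, right to left:
  D+F = C carry 1
  9+1+1 = B
  4+1 = 5
  C+F = B carry 1
  8+C+1 = 5 carry 1
  1+0+1 = 2

0x25B5BC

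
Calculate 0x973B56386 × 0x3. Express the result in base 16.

0x1C5B202A92

Multiply each base-16 digit by 3, carrying:
  6×3 = 18 → write 2 carry 1
  8×3+1 = 25 → write 9 carry 1
  3×3+1 = 10 → write A
  6×3 = 18 → write 2 carry 1
  5×3+1 = 16 → write 0 carry 1
  B×3+1 = 34 → write 2 carry 2
  3×3+2 = 11 → write B
  7×3 = 21 → write 5 carry 1
  9×3+1 = 28 → write C carry 1
  remaining carry: 1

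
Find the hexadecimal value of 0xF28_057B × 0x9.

0x88683153

Multiply each base-16 digit by 9, carrying:
  B×9 = 99 → write 3 carry 6
  7×9+6 = 69 → write 5 carry 4
  5×9+4 = 49 → write 1 carry 3
  0×9+3 = 3 → write 3
  8×9 = 72 → write 8 carry 4
  2×9+4 = 22 → write 6 carry 1
  F×9+1 = 136 → write 8 carry 8
  remaining carry: 8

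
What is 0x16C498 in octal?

Expand each hex digit to 4 bits: 1=0001 6=0110 C=1100 4=0100 9=1001 8=1000.
Group the bits in threes: 101 101 100 010 010 011 000 → 5542230.

0o5542230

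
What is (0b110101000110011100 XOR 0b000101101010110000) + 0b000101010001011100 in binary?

0b110101111110001000

First 0b110101000110011100 XOR 0b000101101010110000 = 0b110000101100101100.
Add column by column in base 2, right to left:
  0+0 = 0
  0+0 = 0
  1+1 = 0 carry 1
  1+1+1 = 1 carry 1
  0+1+1 = 0 carry 1
  1+0+1 = 0 carry 1
  0+1+1 = 0 carry 1
  0+0+1 = 1
  1+0 = 1
  1+0 = 1
  0+1 = 1
  1+0 = 1
  0+1 = 1
  0+0 = 0
  0+1 = 1
  0+0 = 0
  1+0 = 1
  1+0 = 1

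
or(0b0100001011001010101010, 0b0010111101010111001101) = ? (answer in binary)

0b0110111111011111101111

OR bit by bit (1 where either bit is 1):
  0100001011001010101010
| 0010111101010111001101
= 0110111111011111101111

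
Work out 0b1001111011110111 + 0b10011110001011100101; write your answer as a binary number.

0b10101000000111011100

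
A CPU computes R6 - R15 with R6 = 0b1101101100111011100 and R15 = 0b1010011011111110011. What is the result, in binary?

0b11010000111101001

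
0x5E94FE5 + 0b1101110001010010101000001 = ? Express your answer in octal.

0o750372446

0x5E94FE5 = 0o572247745 in octal.
0b1101110001010010101000001 = 0o156122501 in octal.
Add column by column in base 8, right to left:
  5+1 = 6
  4+0 = 4
  7+5 = 4 carry 1
  7+2+1 = 2 carry 1
  4+2+1 = 7
  2+1 = 3
  2+6 = 0 carry 1
  7+5+1 = 5 carry 1
  5+1+1 = 7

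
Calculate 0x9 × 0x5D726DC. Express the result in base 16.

0x34905DBC

Multiply each base-16 digit by 9, carrying:
  C×9 = 108 → write C carry 6
  D×9+6 = 123 → write B carry 7
  6×9+7 = 61 → write D carry 3
  2×9+3 = 21 → write 5 carry 1
  7×9+1 = 64 → write 0 carry 4
  D×9+4 = 121 → write 9 carry 7
  5×9+7 = 52 → write 4 carry 3
  remaining carry: 3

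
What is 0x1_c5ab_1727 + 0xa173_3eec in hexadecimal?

Add column by column in base 16, right to left:
  7+c = 3 carry 1
  2+e+1 = 1 carry 1
  7+e+1 = 6 carry 1
  1+3+1 = 5
  b+3 = e
  a+7 = 1 carry 1
  5+1+1 = 7
  c+a = 6 carry 1
  1+0+1 = 2

0x2671e5613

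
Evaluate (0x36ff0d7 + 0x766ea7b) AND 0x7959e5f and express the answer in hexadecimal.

0x2949a52

Add column by column in base 16, right to left:
  7+b = 2 carry 1
  d+7+1 = 5 carry 1
  0+a+1 = b
  f+e = d carry 1
  f+6+1 = 6 carry 1
  6+6+1 = d
  3+7 = a
Sum = 0xad6db52; now AND with 0x7959e5f:
  a&7=2, d&9=9, 6&5=4, d&9=9, b&e=a, 5&5=5, 2&f=2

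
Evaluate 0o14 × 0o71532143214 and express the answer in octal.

0o1264072247220

Multiply each base-8 digit by 12, carrying:
  4×12 = 48 → write 0 carry 6
  1×12+6 = 18 → write 2 carry 2
  2×12+2 = 26 → write 2 carry 3
  3×12+3 = 39 → write 7 carry 4
  4×12+4 = 52 → write 4 carry 6
  1×12+6 = 18 → write 2 carry 2
  2×12+2 = 26 → write 2 carry 3
  3×12+3 = 39 → write 7 carry 4
  5×12+4 = 64 → write 0 carry 8
  1×12+8 = 20 → write 4 carry 2
  7×12+2 = 86 → write 6 carry 10
  remaining carry: 12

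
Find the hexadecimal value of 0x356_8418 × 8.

Multiply each base-16 digit by 8, carrying:
  8×8 = 64 → write 0 carry 4
  1×8+4 = 12 → write C
  4×8 = 32 → write 0 carry 2
  8×8+2 = 66 → write 2 carry 4
  6×8+4 = 52 → write 4 carry 3
  5×8+3 = 43 → write B carry 2
  3×8+2 = 26 → write A carry 1
  remaining carry: 1

0x1AB420C0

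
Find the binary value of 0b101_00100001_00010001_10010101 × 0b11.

0b1111011000110011010010111111

Multiply each base-2 digit by 3, carrying:
  1×3 = 3 → write 1 carry 1
  0×3+1 = 1 → write 1
  1×3 = 3 → write 1 carry 1
  0×3+1 = 1 → write 1
  1×3 = 3 → write 1 carry 1
  0×3+1 = 1 → write 1
  0×3 = 0 → write 0
  1×3 = 3 → write 1 carry 1
  1×3+1 = 4 → write 0 carry 2
  0×3+2 = 2 → write 0 carry 1
  0×3+1 = 1 → write 1
  0×3 = 0 → write 0
  1×3 = 3 → write 1 carry 1
  0×3+1 = 1 → write 1
  0×3 = 0 → write 0
  0×3 = 0 → write 0
  1×3 = 3 → write 1 carry 1
  0×3+1 = 1 → write 1
  0×3 = 0 → write 0
  0×3 = 0 → write 0
  0×3 = 0 → write 0
  1×3 = 3 → write 1 carry 1
  0×3+1 = 1 → write 1
  0×3 = 0 → write 0
  1×3 = 3 → write 1 carry 1
  0×3+1 = 1 → write 1
  1×3 = 3 → write 1 carry 1
  remaining carry: 1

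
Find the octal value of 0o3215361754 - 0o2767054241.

Subtract column by column in base 8:
  4-1 → 3
  5-4 → 1
  7-2 → 5
  1-4 → 5 (borrow)
  6-5-1 → 0
  3-0 → 3
  5-7 → 6 (borrow)
  1-6-1 → 2 (borrow)
  2-7-1 → 2 (borrow)
  3-2-1 → 0

0o226305513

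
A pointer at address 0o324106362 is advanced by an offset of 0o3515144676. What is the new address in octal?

0o4041253260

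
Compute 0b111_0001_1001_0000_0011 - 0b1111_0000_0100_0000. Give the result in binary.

0b1100010100011000011

Subtract column by column in base 2:
  1-0 → 1
  1-0 → 1
  0-0 → 0
  0-0 → 0
  0-0 → 0
  0-0 → 0
  0-1 → 1 (borrow)
  0-0-1 → 1 (borrow)
  1-0-1 → 0
  0-0 → 0
  0-0 → 0
  1-0 → 1
  1-1 → 0
  0-1 → 1 (borrow)
  0-1-1 → 0 (borrow)
  0-1-1 → 0 (borrow)
  1-0-1 → 0
  1-0 → 1
  1-0 → 1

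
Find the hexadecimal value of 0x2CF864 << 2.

2 bits is not a whole number of base-16 digits; in binary: 1011001111100001100100 << 2 = 101100111110000110010000.

0xB3E190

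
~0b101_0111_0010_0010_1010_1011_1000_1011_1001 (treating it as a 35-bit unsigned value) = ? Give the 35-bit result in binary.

0b01010001101110101010100011101000110

Invert each bit: 10101110010001010101011100010111001 → 01010001101110101010100011101000110.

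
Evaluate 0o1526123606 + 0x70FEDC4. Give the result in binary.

0b10100011010001001010101001010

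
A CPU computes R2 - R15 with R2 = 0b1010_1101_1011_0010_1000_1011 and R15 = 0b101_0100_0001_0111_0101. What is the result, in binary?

Subtract column by column in base 2:
  1-1 → 0
  1-0 → 1
  0-1 → 1 (borrow)
  1-0-1 → 0
  0-1 → 1 (borrow)
  0-1-1 → 0 (borrow)
  0-1-1 → 0 (borrow)
  1-0-1 → 0
  0-1 → 1 (borrow)
  1-0-1 → 0
  0-0 → 0
  0-0 → 0
  1-0 → 1
  1-0 → 1
  0-1 → 1 (borrow)
  1-0-1 → 0
  1-1 → 0
  0-0 → 0
  1-1 → 0
  1-0 → 1
  0-0 → 0
  1-0 → 1
  0-0 → 0
  1-0 → 1

0b101010000111000100010110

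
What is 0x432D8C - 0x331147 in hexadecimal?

Subtract column by column in base 16:
  C-7 → 5
  8-4 → 4
  D-1 → C
  2-1 → 1
  3-3 → 0
  4-3 → 1

0x101C45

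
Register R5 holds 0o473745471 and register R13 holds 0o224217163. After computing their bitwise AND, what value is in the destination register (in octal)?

0o020205061

AND each oct digit independently (no carries):
  4&2=0, 7&2=2, 3&4=0, 7&2=2, 4&1=0, 5&7=5, 4&1=0, 7&6=6, 1&3=1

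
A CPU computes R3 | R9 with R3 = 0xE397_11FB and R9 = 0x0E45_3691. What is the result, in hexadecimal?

0xEFD737FB

OR each hex digit independently (no carries):
  E|0=E, 3|E=F, 9|4=D, 7|5=7, 1|3=3, 1|6=7, F|9=F, B|1=B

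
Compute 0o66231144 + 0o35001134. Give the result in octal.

0o123232300

Add column by column in base 8, right to left:
  4+4 = 0 carry 1
  4+3+1 = 0 carry 1
  1+1+1 = 3
  1+1 = 2
  3+0 = 3
  2+0 = 2
  6+5 = 3 carry 1
  6+3+1 = 2 carry 1
  final carry 1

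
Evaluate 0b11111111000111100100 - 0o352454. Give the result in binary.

0o352454 = 0b11101010100101100 in binary.
Subtract column by column in base 2:
  0-0 → 0
  0-0 → 0
  1-1 → 0
  0-1 → 1 (borrow)
  0-0-1 → 1 (borrow)
  1-1-1 → 1 (borrow)
  1-0-1 → 0
  1-0 → 1
  1-1 → 0
  0-0 → 0
  0-1 → 1 (borrow)
  0-0-1 → 1 (borrow)
  1-1-1 → 1 (borrow)
  1-0-1 → 0
  1-1 → 0
  1-1 → 0
  1-1 → 0
  1-0 → 1
  1-0 → 1
  1-0 → 1

0b11100001110010111000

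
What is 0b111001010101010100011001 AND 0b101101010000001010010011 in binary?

0b101001010000000000010001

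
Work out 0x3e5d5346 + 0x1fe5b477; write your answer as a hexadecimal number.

0x5e4307bd

Add column by column in base 16, right to left:
  6+7 = d
  4+7 = b
  3+4 = 7
  5+b = 0 carry 1
  d+5+1 = 3 carry 1
  5+e+1 = 4 carry 1
  e+f+1 = e carry 1
  3+1+1 = 5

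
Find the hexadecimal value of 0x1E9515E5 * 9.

0x1133DC50D

Multiply each base-16 digit by 9, carrying:
  5×9 = 45 → write D carry 2
  E×9+2 = 128 → write 0 carry 8
  5×9+8 = 53 → write 5 carry 3
  1×9+3 = 12 → write C
  5×9 = 45 → write D carry 2
  9×9+2 = 83 → write 3 carry 5
  E×9+5 = 131 → write 3 carry 8
  1×9+8 = 17 → write 1 carry 1
  remaining carry: 1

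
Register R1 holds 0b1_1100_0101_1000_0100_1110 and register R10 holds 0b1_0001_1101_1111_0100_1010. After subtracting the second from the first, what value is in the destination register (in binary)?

0b10100111100100000100

Subtract column by column in base 2:
  0-0 → 0
  1-1 → 0
  1-0 → 1
  1-1 → 0
  0-0 → 0
  0-0 → 0
  1-1 → 0
  0-0 → 0
  0-1 → 1 (borrow)
  0-1-1 → 0 (borrow)
  0-1-1 → 0 (borrow)
  1-1-1 → 1 (borrow)
  1-1-1 → 1 (borrow)
  0-0-1 → 1 (borrow)
  1-1-1 → 1 (borrow)
  0-1-1 → 0 (borrow)
  0-1-1 → 0 (borrow)
  0-0-1 → 1 (borrow)
  1-0-1 → 0
  1-0 → 1
  1-1 → 0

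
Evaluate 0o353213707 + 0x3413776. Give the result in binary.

0o353213707 = 0b11101011010001011111000111 in binary.
0x3413776 = 0b11010000010011011101110110 in binary.
Add column by column in base 2, right to left:
  1+0 = 1
  1+1 = 0 carry 1
  1+1+1 = 1 carry 1
  0+0+1 = 1
  0+1 = 1
  0+1 = 1
  1+1 = 0 carry 1
  1+0+1 = 0 carry 1
  1+1+1 = 1 carry 1
  1+1+1 = 1 carry 1
  1+1+1 = 1 carry 1
  0+0+1 = 1
  1+1 = 0 carry 1
  0+1+1 = 0 carry 1
  0+0+1 = 1
  0+0 = 0
  1+1 = 0 carry 1
  0+0+1 = 1
  1+0 = 1
  1+0 = 1
  0+0 = 0
  1+0 = 1
  0+1 = 1
  1+0 = 1
  1+1 = 0 carry 1
  1+1+1 = 1 carry 1
  final carry 1

0b110111011100100111100111101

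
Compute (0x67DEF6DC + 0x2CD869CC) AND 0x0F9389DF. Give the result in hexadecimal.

0x4930088

Add column by column in base 16, right to left:
  C+C = 8 carry 1
  D+C+1 = A carry 1
  6+9+1 = 0 carry 1
  F+6+1 = 6 carry 1
  E+8+1 = 7 carry 1
  D+D+1 = B carry 1
  7+C+1 = 4 carry 1
  6+2+1 = 9
Sum = 0x94B760A8; now AND with 0x0F9389DF:
  9&0=0, 4&F=4, B&9=9, 7&3=3, 6&8=0, 0&9=0, A&D=8, 8&F=8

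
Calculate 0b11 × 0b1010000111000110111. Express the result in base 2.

0b11110010101010100101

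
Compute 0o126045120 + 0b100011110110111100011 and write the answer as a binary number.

0o126045120 = 0b1010110000100101001010000 in binary.
Add column by column in base 2, right to left:
  0+1 = 1
  0+1 = 1
  0+0 = 0
  0+0 = 0
  1+0 = 1
  0+1 = 1
  1+1 = 0 carry 1
  0+1+1 = 0 carry 1
  0+1+1 = 0 carry 1
  1+0+1 = 0 carry 1
  0+1+1 = 0 carry 1
  1+1+1 = 1 carry 1
  0+0+1 = 1
  0+1 = 1
  1+1 = 0 carry 1
  0+1+1 = 0 carry 1
  0+1+1 = 0 carry 1
  0+0+1 = 1
  0+0 = 0
  1+0 = 1
  1+1 = 0 carry 1
  0+0+1 = 1
  1+0 = 1
  0+0 = 0
  1+0 = 1

0b1011010100011100000110011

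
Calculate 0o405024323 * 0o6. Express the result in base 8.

0o3036172362

Multiply each base-8 digit by 6, carrying:
  3×6 = 18 → write 2 carry 2
  2×6+2 = 14 → write 6 carry 1
  3×6+1 = 19 → write 3 carry 2
  4×6+2 = 26 → write 2 carry 3
  2×6+3 = 15 → write 7 carry 1
  0×6+1 = 1 → write 1
  5×6 = 30 → write 6 carry 3
  0×6+3 = 3 → write 3
  4×6 = 24 → write 0 carry 3
  remaining carry: 3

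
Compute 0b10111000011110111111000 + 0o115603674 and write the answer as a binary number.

0o115603674 = 0b1001101110000011110111100 in binary.
Add column by column in base 2, right to left:
  0+0 = 0
  0+0 = 0
  0+1 = 1
  1+1 = 0 carry 1
  1+1+1 = 1 carry 1
  1+1+1 = 1 carry 1
  1+0+1 = 0 carry 1
  1+1+1 = 1 carry 1
  1+1+1 = 1 carry 1
  0+1+1 = 0 carry 1
  1+1+1 = 1 carry 1
  1+0+1 = 0 carry 1
  1+0+1 = 0 carry 1
  1+0+1 = 0 carry 1
  0+0+1 = 1
  0+0 = 0
  0+1 = 1
  0+1 = 1
  1+1 = 0 carry 1
  1+0+1 = 0 carry 1
  1+1+1 = 1 carry 1
  0+1+1 = 0 carry 1
  1+0+1 = 0 carry 1
  0+0+1 = 1
  0+1 = 1

0b1100100110100010110110100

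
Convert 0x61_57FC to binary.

0b11000010101011111111100

Expand each hex digit to 4 bits: 6=0110 1=0001 5=0101 7=0111 F=1111 C=1100.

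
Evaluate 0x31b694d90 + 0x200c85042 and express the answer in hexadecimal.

0x51c319dd2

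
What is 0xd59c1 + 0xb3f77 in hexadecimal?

0x189938

Add column by column in base 16, right to left:
  1+7 = 8
  c+7 = 3 carry 1
  9+f+1 = 9 carry 1
  5+3+1 = 9
  d+b = 8 carry 1
  final carry 1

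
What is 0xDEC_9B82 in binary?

Expand each hex digit to 4 bits: D=1101 E=1110 C=1100 9=1001 B=1011 8=1000 2=0010.

0b1101111011001001101110000010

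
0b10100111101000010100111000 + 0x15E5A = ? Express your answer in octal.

0o247761622

0b10100111101000010100111000 = 0o247502470 in octal.
0x15E5A = 0o257132 in octal.
Add column by column in base 8, right to left:
  0+2 = 2
  7+3 = 2 carry 1
  4+1+1 = 6
  2+7 = 1 carry 1
  0+5+1 = 6
  5+2 = 7
  7+0 = 7
  4+0 = 4
  2+0 = 2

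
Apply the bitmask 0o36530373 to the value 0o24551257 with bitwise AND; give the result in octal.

AND each oct digit independently (no carries):
  2&3=2, 4&6=4, 5&5=5, 5&3=1, 1&0=0, 2&3=2, 5&7=5, 7&3=3

0o24510253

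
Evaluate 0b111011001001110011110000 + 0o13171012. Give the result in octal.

0b111011001001110011110000 = 0o73116360 in octal.
Add column by column in base 8, right to left:
  0+2 = 2
  6+1 = 7
  3+0 = 3
  6+1 = 7
  1+7 = 0 carry 1
  1+1+1 = 3
  3+3 = 6
  7+1 = 0 carry 1
  final carry 1

0o106307372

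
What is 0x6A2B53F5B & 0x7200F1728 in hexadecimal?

AND each hex digit independently (no carries):
  6&7=6, A&2=2, 2&0=0, B&0=0, 5&F=5, 3&1=1, F&7=7, 5&2=0, B&8=8

0x620051708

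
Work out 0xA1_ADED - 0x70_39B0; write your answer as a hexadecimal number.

Subtract column by column in base 16:
  D-0 → D
  E-B → 3
  D-9 → 4
  A-3 → 7
  1-0 → 1
  A-7 → 3

0x31743D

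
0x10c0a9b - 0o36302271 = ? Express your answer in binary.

0x10c0a9b = 0b1000011000000101010011011 in binary.
0o36302271 = 0b11110011000010010111001 in binary.
Subtract column by column in base 2:
  1-1 → 0
  1-0 → 1
  0-0 → 0
  1-1 → 0
  1-1 → 0
  0-1 → 1 (borrow)
  0-0-1 → 1 (borrow)
  1-1-1 → 1 (borrow)
  0-0-1 → 1 (borrow)
  1-0-1 → 0
  0-1 → 1 (borrow)
  1-0-1 → 0
  0-0 → 0
  0-0 → 0
  0-0 → 0
  0-1 → 1 (borrow)
  0-1-1 → 0 (borrow)
  0-0-1 → 1 (borrow)
  1-0-1 → 0
  1-1 → 0
  0-1 → 1 (borrow)
  0-1-1 → 0 (borrow)
  0-1-1 → 0 (borrow)
  0-0-1 → 1 (borrow)
  1-0-1 → 0

0b100100101000010111100010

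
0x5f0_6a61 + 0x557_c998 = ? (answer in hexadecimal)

0xb4833f9

Add column by column in base 16, right to left:
  1+8 = 9
  6+9 = f
  a+9 = 3 carry 1
  6+c+1 = 3 carry 1
  0+7+1 = 8
  f+5 = 4 carry 1
  5+5+1 = b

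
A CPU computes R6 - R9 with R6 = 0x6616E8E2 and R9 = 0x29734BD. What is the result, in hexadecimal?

Subtract column by column in base 16:
  2-D → 5 (borrow)
  E-B-1 → 2
  8-4 → 4
  E-3 → B
  6-7 → F (borrow)
  1-9-1 → 7 (borrow)
  6-2-1 → 3
  6-0 → 6

0x637FB425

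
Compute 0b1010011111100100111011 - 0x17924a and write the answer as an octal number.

0o4463361

0b1010011111100100111011 = 0o12374473 in octal.
0x17924a = 0o5711112 in octal.
Subtract column by column in base 8:
  3-2 → 1
  7-1 → 6
  4-1 → 3
  4-1 → 3
  7-1 → 6
  3-7 → 4 (borrow)
  2-5-1 → 4 (borrow)
  1-0-1 → 0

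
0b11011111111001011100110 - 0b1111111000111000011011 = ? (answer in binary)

Subtract column by column in base 2:
  0-1 → 1 (borrow)
  1-1-1 → 1 (borrow)
  1-0-1 → 0
  0-1 → 1 (borrow)
  0-1-1 → 0 (borrow)
  1-0-1 → 0
  1-0 → 1
  1-0 → 1
  0-0 → 0
  1-1 → 0
  0-1 → 1 (borrow)
  0-1-1 → 0 (borrow)
  1-0-1 → 0
  1-0 → 1
  1-0 → 1
  1-1 → 0
  1-1 → 0
  1-1 → 0
  1-1 → 0
  1-1 → 0
  0-1 → 1 (borrow)
  1-1-1 → 1 (borrow)
  1-0-1 → 0

0b1100000110010011001011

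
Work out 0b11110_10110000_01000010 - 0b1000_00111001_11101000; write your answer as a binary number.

0b101100111011001011010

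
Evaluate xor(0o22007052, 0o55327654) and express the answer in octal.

0o77320606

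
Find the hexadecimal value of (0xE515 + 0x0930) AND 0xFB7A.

0xEA40

Add column by column in base 16, right to left:
  5+0 = 5
  1+3 = 4
  5+9 = E
  E+0 = E
Sum = 0xEE45; now AND with 0xFB7A:
  E&F=E, E&B=A, 4&7=4, 5&A=0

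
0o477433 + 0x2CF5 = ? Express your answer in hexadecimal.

0o477433 = 0x27F1B in hexadecimal.
Add column by column in base 16, right to left:
  B+5 = 0 carry 1
  1+F+1 = 1 carry 1
  F+C+1 = C carry 1
  7+2+1 = A
  2+0 = 2

0x2AC10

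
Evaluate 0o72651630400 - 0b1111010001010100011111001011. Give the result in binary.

0o72651630400 = 0b111010110101001110011000100000000 in binary.
Subtract column by column in base 2:
  0-1 → 1 (borrow)
  0-1-1 → 0 (borrow)
  0-0-1 → 1 (borrow)
  0-1-1 → 0 (borrow)
  0-0-1 → 1 (borrow)
  0-0-1 → 1 (borrow)
  0-1-1 → 0 (borrow)
  0-1-1 → 0 (borrow)
  1-1-1 → 1 (borrow)
  0-1-1 → 0 (borrow)
  0-1-1 → 0 (borrow)
  0-0-1 → 1 (borrow)
  1-0-1 → 0
  1-0 → 1
  0-1 → 1 (borrow)
  0-0-1 → 1 (borrow)
  1-1-1 → 1 (borrow)
  1-0-1 → 0
  1-1 → 0
  0-0 → 0
  0-0 → 0
  1-0 → 1
  0-1 → 1 (borrow)
  1-0-1 → 0
  0-1 → 1 (borrow)
  1-1-1 → 1 (borrow)
  1-1-1 → 1 (borrow)
  0-1-1 → 0 (borrow)
  1-0-1 → 0
  0-0 → 0
  1-0 → 1
  1-0 → 1
  1-0 → 1

0b111000111011000011110100100110101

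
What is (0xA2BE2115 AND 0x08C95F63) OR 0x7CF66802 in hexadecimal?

0x7CFE6903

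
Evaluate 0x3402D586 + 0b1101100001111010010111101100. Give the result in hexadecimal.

0x418A7B72

0b1101100001111010010111101100 = 0xD87A5EC in hexadecimal.
Add column by column in base 16, right to left:
  6+C = 2 carry 1
  8+E+1 = 7 carry 1
  5+5+1 = B
  D+A = 7 carry 1
  2+7+1 = A
  0+8 = 8
  4+D = 1 carry 1
  3+0+1 = 4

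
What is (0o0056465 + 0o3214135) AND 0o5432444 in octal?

Add column by column in base 8, right to left:
  5+5 = 2 carry 1
  6+3+1 = 2 carry 1
  4+1+1 = 6
  6+4 = 2 carry 1
  5+1+1 = 7
  0+2 = 2
  0+3 = 3
Sum = 0o3272622; now AND with 0o5432444:
  3&5=1, 2&4=0, 7&3=3, 2&2=2, 6&4=4, 2&4=0, 2&4=0

0o1032400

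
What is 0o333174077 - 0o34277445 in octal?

Subtract column by column in base 8:
  7-5 → 2
  7-4 → 3
  0-4 → 4 (borrow)
  4-7-1 → 4 (borrow)
  7-7-1 → 7 (borrow)
  1-2-1 → 6 (borrow)
  3-4-1 → 6 (borrow)
  3-3-1 → 7 (borrow)
  3-0-1 → 2

0o276674432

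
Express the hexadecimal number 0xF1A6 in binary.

0b1111000110100110

Expand each hex digit to 4 bits: F=1111 1=0001 A=1010 6=0110.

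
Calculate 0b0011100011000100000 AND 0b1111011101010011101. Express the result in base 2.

AND bit by bit (1 only where both bits are 1):
  0011100011000100000
& 1111011101010011101
= 0011000001000000000

0b0011000001000000000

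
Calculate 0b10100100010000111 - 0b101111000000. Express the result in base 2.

0b10011110011000111

Subtract column by column in base 2:
  1-0 → 1
  1-0 → 1
  1-0 → 1
  0-0 → 0
  0-0 → 0
  0-0 → 0
  0-1 → 1 (borrow)
  1-1-1 → 1 (borrow)
  0-1-1 → 0 (borrow)
  0-1-1 → 0 (borrow)
  0-0-1 → 1 (borrow)
  1-1-1 → 1 (borrow)
  0-0-1 → 1 (borrow)
  0-0-1 → 1 (borrow)
  1-0-1 → 0
  0-0 → 0
  1-0 → 1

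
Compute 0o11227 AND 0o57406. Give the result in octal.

0o11006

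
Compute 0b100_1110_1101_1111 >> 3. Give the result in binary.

0b100111011011

Right shift by 3: drop the 3 least-significant bits.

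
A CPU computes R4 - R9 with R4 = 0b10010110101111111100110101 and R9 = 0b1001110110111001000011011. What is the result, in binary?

Subtract column by column in base 2:
  1-1 → 0
  0-1 → 1 (borrow)
  1-0-1 → 0
  0-1 → 1 (borrow)
  1-1-1 → 1 (borrow)
  1-0-1 → 0
  0-0 → 0
  0-0 → 0
  1-0 → 1
  1-1 → 0
  1-0 → 1
  1-0 → 1
  1-1 → 0
  1-1 → 0
  1-1 → 0
  1-0 → 1
  0-1 → 1 (borrow)
  1-1-1 → 1 (borrow)
  0-0-1 → 1 (borrow)
  1-1-1 → 1 (borrow)
  1-1-1 → 1 (borrow)
  0-1-1 → 0 (borrow)
  1-0-1 → 0
  0-0 → 0
  0-1 → 1 (borrow)
  1-0-1 → 0

0b1000111111000110100011010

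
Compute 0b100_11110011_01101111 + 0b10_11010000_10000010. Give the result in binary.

Add column by column in base 2, right to left:
  1+0 = 1
  1+1 = 0 carry 1
  1+0+1 = 0 carry 1
  1+0+1 = 0 carry 1
  0+0+1 = 1
  1+0 = 1
  1+0 = 1
  0+1 = 1
  1+0 = 1
  1+0 = 1
  0+0 = 0
  0+0 = 0
  1+1 = 0 carry 1
  1+0+1 = 0 carry 1
  1+1+1 = 1 carry 1
  1+1+1 = 1 carry 1
  0+0+1 = 1
  0+1 = 1
  1+0 = 1

0b1111100001111110001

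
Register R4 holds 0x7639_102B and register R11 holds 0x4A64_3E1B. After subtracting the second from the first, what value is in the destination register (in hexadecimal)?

Subtract column by column in base 16:
  B-B → 0
  2-1 → 1
  0-E → 2 (borrow)
  1-3-1 → D (borrow)
  9-4-1 → 4
  3-6 → D (borrow)
  6-A-1 → B (borrow)
  7-4-1 → 2

0x2BD4D210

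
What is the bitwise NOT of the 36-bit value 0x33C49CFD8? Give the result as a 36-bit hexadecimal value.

Each hex digit d becomes F−d:
  3→C, 3→C, C→3, 4→B, 9→6, C→3, F→0, D→2, 8→7

0xCC3B63027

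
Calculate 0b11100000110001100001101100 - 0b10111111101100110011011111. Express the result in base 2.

0b100001000100101110001101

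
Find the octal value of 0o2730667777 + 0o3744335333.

0o6675225332

Add column by column in base 8, right to left:
  7+3 = 2 carry 1
  7+3+1 = 3 carry 1
  7+3+1 = 3 carry 1
  7+5+1 = 5 carry 1
  6+3+1 = 2 carry 1
  6+3+1 = 2 carry 1
  0+4+1 = 5
  3+4 = 7
  7+7 = 6 carry 1
  2+3+1 = 6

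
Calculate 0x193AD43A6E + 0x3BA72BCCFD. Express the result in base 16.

Add column by column in base 16, right to left:
  E+D = B carry 1
  6+F+1 = 6 carry 1
  A+C+1 = 7 carry 1
  3+C+1 = 0 carry 1
  4+B+1 = 0 carry 1
  D+2+1 = 0 carry 1
  A+7+1 = 2 carry 1
  3+A+1 = E
  9+B = 4 carry 1
  1+3+1 = 5

0x54E200076B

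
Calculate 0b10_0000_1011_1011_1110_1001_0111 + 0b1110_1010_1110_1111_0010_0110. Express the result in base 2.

Add column by column in base 2, right to left:
  1+0 = 1
  1+1 = 0 carry 1
  1+1+1 = 1 carry 1
  0+0+1 = 1
  1+0 = 1
  0+1 = 1
  0+0 = 0
  1+0 = 1
  0+1 = 1
  1+1 = 0 carry 1
  1+1+1 = 1 carry 1
  1+1+1 = 1 carry 1
  1+0+1 = 0 carry 1
  1+1+1 = 1 carry 1
  0+1+1 = 0 carry 1
  1+1+1 = 1 carry 1
  1+0+1 = 0 carry 1
  1+1+1 = 1 carry 1
  0+0+1 = 1
  1+1 = 0 carry 1
  0+0+1 = 1
  0+1 = 1
  0+1 = 1
  0+1 = 1
  0+0 = 0
  1+0 = 1

0b10111101101010110110111101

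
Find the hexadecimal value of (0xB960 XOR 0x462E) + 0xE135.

0x1E083

First 0xB960 XOR 0x462E = 0xFF4E.
Add column by column in base 16, right to left:
  E+5 = 3 carry 1
  4+3+1 = 8
  F+1 = 0 carry 1
  F+E+1 = E carry 1
  final carry 1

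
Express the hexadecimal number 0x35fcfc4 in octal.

Expand each hex digit to 4 bits: 3=0011 5=0101 f=1111 c=1100 f=1111 c=1100 4=0100.
Group the bits in threes: 011 010 111 111 100 111 111 000 100 → 327747704.

0o327747704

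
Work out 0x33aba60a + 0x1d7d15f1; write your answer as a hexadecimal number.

0x5128bbfb

Add column by column in base 16, right to left:
  a+1 = b
  0+f = f
  6+5 = b
  a+1 = b
  b+d = 8 carry 1
  a+7+1 = 2 carry 1
  3+d+1 = 1 carry 1
  3+1+1 = 5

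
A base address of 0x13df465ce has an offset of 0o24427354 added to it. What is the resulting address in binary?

0x13df465ce = 0b100111101111101000110010111001110 in binary.
0o24427354 = 0b10100100010111011101100 in binary.
Add column by column in base 2, right to left:
  0+0 = 0
  1+0 = 1
  1+1 = 0 carry 1
  1+1+1 = 1 carry 1
  0+0+1 = 1
  0+1 = 1
  1+1 = 0 carry 1
  1+1+1 = 1 carry 1
  1+0+1 = 0 carry 1
  0+1+1 = 0 carry 1
  1+1+1 = 1 carry 1
  0+1+1 = 0 carry 1
  0+0+1 = 1
  1+1 = 0 carry 1
  1+0+1 = 0 carry 1
  0+0+1 = 1
  0+0 = 0
  0+1 = 1
  1+0 = 1
  0+0 = 0
  1+1 = 0 carry 1
  1+0+1 = 0 carry 1
  1+1+1 = 1 carry 1
  1+0+1 = 0 carry 1
  1+0+1 = 0 carry 1
  0+0+1 = 1
  1+0 = 1
  1+0 = 1
  1+0 = 1
  1+0 = 1
  0+0 = 0
  0+0 = 0
  1+0 = 1

0b100111110010001101001010010111010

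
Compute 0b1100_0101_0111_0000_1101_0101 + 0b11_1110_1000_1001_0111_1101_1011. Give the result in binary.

0b100101011100000100010110000

Add column by column in base 2, right to left:
  1+1 = 0 carry 1
  0+1+1 = 0 carry 1
  1+0+1 = 0 carry 1
  0+1+1 = 0 carry 1
  1+1+1 = 1 carry 1
  0+0+1 = 1
  1+1 = 0 carry 1
  1+1+1 = 1 carry 1
  0+1+1 = 0 carry 1
  0+1+1 = 0 carry 1
  0+1+1 = 0 carry 1
  0+0+1 = 1
  1+1 = 0 carry 1
  1+0+1 = 0 carry 1
  1+0+1 = 0 carry 1
  0+1+1 = 0 carry 1
  1+0+1 = 0 carry 1
  0+0+1 = 1
  1+0 = 1
  0+1 = 1
  0+0 = 0
  0+1 = 1
  1+1 = 0 carry 1
  1+1+1 = 1 carry 1
  0+1+1 = 0 carry 1
  0+1+1 = 0 carry 1
  final carry 1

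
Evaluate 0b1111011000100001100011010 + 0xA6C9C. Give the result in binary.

0xA6C9C = 0b10100110110010011100 in binary.
Add column by column in base 2, right to left:
  0+0 = 0
  1+0 = 1
  0+1 = 1
  1+1 = 0 carry 1
  1+1+1 = 1 carry 1
  0+0+1 = 1
  0+0 = 0
  0+1 = 1
  1+0 = 1
  1+0 = 1
  0+1 = 1
  0+1 = 1
  0+0 = 0
  0+1 = 1
  1+1 = 0 carry 1
  0+0+1 = 1
  0+0 = 0
  0+1 = 1
  1+0 = 1
  1+1 = 0 carry 1
  0+0+1 = 1
  1+0 = 1
  1+0 = 1
  1+0 = 1
  1+0 = 1

0b1111101101010111110110110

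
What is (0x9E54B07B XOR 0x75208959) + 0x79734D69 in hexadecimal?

First 0x9E54B07B XOR 0x75208959 = 0xEB743922.
Add column by column in base 16, right to left:
  2+9 = B
  2+6 = 8
  9+D = 6 carry 1
  3+4+1 = 8
  4+3 = 7
  7+7 = E
  B+9 = 4 carry 1
  E+7+1 = 6 carry 1
  final carry 1

0x164E7868B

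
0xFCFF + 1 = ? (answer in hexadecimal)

0xFD00

The trailing 2 digits are F (max in base 16), so adding 1 cascades: they roll to 0 and the next digit up increments.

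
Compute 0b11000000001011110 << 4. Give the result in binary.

0b110000000010111100000

Left shift by 4: append 4 zero bits.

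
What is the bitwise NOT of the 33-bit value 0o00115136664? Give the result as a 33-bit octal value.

0o77662641113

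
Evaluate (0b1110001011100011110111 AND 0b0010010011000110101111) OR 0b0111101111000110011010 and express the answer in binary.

0b1110001011100011110111 AND 0b0010010011000110101111 = 0b0010000011000010100111.
Then OR with 0b0111101111000110011010.

0b111101111000110111111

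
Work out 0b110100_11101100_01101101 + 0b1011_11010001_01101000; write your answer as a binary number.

Add column by column in base 2, right to left:
  1+0 = 1
  0+0 = 0
  1+0 = 1
  1+1 = 0 carry 1
  0+0+1 = 1
  1+1 = 0 carry 1
  1+1+1 = 1 carry 1
  0+0+1 = 1
  0+1 = 1
  0+0 = 0
  1+0 = 1
  1+0 = 1
  0+1 = 1
  1+0 = 1
  1+1 = 0 carry 1
  1+1+1 = 1 carry 1
  0+1+1 = 0 carry 1
  0+1+1 = 0 carry 1
  1+0+1 = 0 carry 1
  0+1+1 = 0 carry 1
  1+0+1 = 0 carry 1
  1+0+1 = 0 carry 1
  final carry 1

0b10000001011110111010101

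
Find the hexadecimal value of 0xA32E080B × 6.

0x3D3143042

Multiply each base-16 digit by 6, carrying:
  B×6 = 66 → write 2 carry 4
  0×6+4 = 4 → write 4
  8×6 = 48 → write 0 carry 3
  0×6+3 = 3 → write 3
  E×6 = 84 → write 4 carry 5
  2×6+5 = 17 → write 1 carry 1
  3×6+1 = 19 → write 3 carry 1
  A×6+1 = 61 → write D carry 3
  remaining carry: 3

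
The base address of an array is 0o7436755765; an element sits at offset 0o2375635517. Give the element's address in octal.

0o12034613504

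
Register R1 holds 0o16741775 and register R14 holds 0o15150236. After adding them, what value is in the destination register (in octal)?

Add column by column in base 8, right to left:
  5+6 = 3 carry 1
  7+3+1 = 3 carry 1
  7+2+1 = 2 carry 1
  1+0+1 = 2
  4+5 = 1 carry 1
  7+1+1 = 1 carry 1
  6+5+1 = 4 carry 1
  1+1+1 = 3

0o34112233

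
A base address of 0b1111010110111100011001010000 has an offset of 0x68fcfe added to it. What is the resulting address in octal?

0b1111010110111100011001010000 = 0o1726743120 in octal.
0x68fcfe = 0o32176376 in octal.
Add column by column in base 8, right to left:
  0+6 = 6
  2+7 = 1 carry 1
  1+3+1 = 5
  3+6 = 1 carry 1
  4+7+1 = 4 carry 1
  7+1+1 = 1 carry 1
  6+2+1 = 1 carry 1
  2+3+1 = 6
  7+0 = 7
  1+0 = 1

0o1761141516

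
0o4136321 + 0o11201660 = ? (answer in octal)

0o15340201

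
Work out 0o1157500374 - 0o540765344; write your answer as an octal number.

0o416513030

Subtract column by column in base 8:
  4-4 → 0
  7-4 → 3
  3-3 → 0
  0-5 → 3 (borrow)
  0-6-1 → 1 (borrow)
  5-7-1 → 5 (borrow)
  7-0-1 → 6
  5-4 → 1
  1-5 → 4 (borrow)
  1-0-1 → 0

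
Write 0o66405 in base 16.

0x6d05

Each octal digit is 3 bits: 6=110 6=110 4=100 0=000 5=101.
Group the bits into nibbles: 0110 1101 0000 0101 → 6d05.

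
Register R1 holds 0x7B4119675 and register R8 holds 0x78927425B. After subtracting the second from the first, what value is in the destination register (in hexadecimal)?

Subtract column by column in base 16:
  5-B → A (borrow)
  7-5-1 → 1
  6-2 → 4
  9-4 → 5
  1-7 → A (borrow)
  1-2-1 → E (borrow)
  4-9-1 → A (borrow)
  B-8-1 → 2
  7-7 → 0

0x2AEA541A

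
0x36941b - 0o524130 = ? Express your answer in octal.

0o14765703

0x36941b = 0o15512033 in octal.
Subtract column by column in base 8:
  3-0 → 3
  3-3 → 0
  0-1 → 7 (borrow)
  2-4-1 → 5 (borrow)
  1-2-1 → 6 (borrow)
  5-5-1 → 7 (borrow)
  5-0-1 → 4
  1-0 → 1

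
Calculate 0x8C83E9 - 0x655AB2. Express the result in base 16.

Subtract column by column in base 16:
  9-2 → 7
  E-B → 3
  3-A → 9 (borrow)
  8-5-1 → 2
  C-5 → 7
  8-6 → 2

0x272937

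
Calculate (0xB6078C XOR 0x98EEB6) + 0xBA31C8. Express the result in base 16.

First 0xB6078C XOR 0x98EEB6 = 0x2EE93A.
Add column by column in base 16, right to left:
  A+8 = 2 carry 1
  3+C+1 = 0 carry 1
  9+1+1 = B
  E+3 = 1 carry 1
  E+A+1 = 9 carry 1
  2+B+1 = E

0xE91B02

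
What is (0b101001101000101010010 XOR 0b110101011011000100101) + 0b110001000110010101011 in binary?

First 0b101001101000101010010 XOR 0b110101011011000100101 = 0b011100110011101110111.
Add column by column in base 2, right to left:
  1+1 = 0 carry 1
  1+1+1 = 1 carry 1
  1+0+1 = 0 carry 1
  0+1+1 = 0 carry 1
  1+0+1 = 0 carry 1
  1+1+1 = 1 carry 1
  1+0+1 = 0 carry 1
  0+1+1 = 0 carry 1
  1+0+1 = 0 carry 1
  1+0+1 = 0 carry 1
  1+1+1 = 1 carry 1
  0+1+1 = 0 carry 1
  0+0+1 = 1
  1+0 = 1
  1+0 = 1
  0+1 = 1
  0+0 = 0
  1+0 = 1
  1+0 = 1
  1+1 = 0 carry 1
  0+1+1 = 0 carry 1
  final carry 1

0b1001101111010000100010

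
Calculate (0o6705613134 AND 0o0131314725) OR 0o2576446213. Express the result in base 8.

0o2577656337

0o6705613134 AND 0o0131314725 = 0o0101210124.
Then OR with 0o2576446213.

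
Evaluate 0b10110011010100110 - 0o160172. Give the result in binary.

0b1000011000101100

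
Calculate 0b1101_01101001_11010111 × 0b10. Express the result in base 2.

Multiply each base-2 digit by 2, carrying:
  1×2 = 2 → write 0 carry 1
  1×2+1 = 3 → write 1 carry 1
  1×2+1 = 3 → write 1 carry 1
  0×2+1 = 1 → write 1
  1×2 = 2 → write 0 carry 1
  0×2+1 = 1 → write 1
  1×2 = 2 → write 0 carry 1
  1×2+1 = 3 → write 1 carry 1
  1×2+1 = 3 → write 1 carry 1
  0×2+1 = 1 → write 1
  0×2 = 0 → write 0
  1×2 = 2 → write 0 carry 1
  0×2+1 = 1 → write 1
  1×2 = 2 → write 0 carry 1
  1×2+1 = 3 → write 1 carry 1
  0×2+1 = 1 → write 1
  1×2 = 2 → write 0 carry 1
  0×2+1 = 1 → write 1
  1×2 = 2 → write 0 carry 1
  1×2+1 = 3 → write 1 carry 1
  remaining carry: 1

0b110101101001110101110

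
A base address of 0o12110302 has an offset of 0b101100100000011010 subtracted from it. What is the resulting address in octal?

0o11344250

0b101100100000011010 = 0o544032 in octal.
Subtract column by column in base 8:
  2-2 → 0
  0-3 → 5 (borrow)
  3-0-1 → 2
  0-4 → 4 (borrow)
  1-4-1 → 4 (borrow)
  1-5-1 → 3 (borrow)
  2-0-1 → 1
  1-0 → 1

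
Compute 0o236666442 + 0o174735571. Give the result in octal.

0o433624233

Add column by column in base 8, right to left:
  2+1 = 3
  4+7 = 3 carry 1
  4+5+1 = 2 carry 1
  6+5+1 = 4 carry 1
  6+3+1 = 2 carry 1
  6+7+1 = 6 carry 1
  6+4+1 = 3 carry 1
  3+7+1 = 3 carry 1
  2+1+1 = 4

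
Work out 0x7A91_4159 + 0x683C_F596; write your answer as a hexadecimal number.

0xE2CE36EF

Add column by column in base 16, right to left:
  9+6 = F
  5+9 = E
  1+5 = 6
  4+F = 3 carry 1
  1+C+1 = E
  9+3 = C
  A+8 = 2 carry 1
  7+6+1 = E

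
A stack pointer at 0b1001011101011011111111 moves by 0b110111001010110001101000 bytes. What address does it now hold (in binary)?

Add column by column in base 2, right to left:
  1+0 = 1
  1+0 = 1
  1+0 = 1
  1+1 = 0 carry 1
  1+0+1 = 0 carry 1
  1+1+1 = 1 carry 1
  1+1+1 = 1 carry 1
  1+0+1 = 0 carry 1
  0+0+1 = 1
  1+0 = 1
  1+1 = 0 carry 1
  0+1+1 = 0 carry 1
  1+0+1 = 0 carry 1
  0+1+1 = 0 carry 1
  1+0+1 = 0 carry 1
  1+1+1 = 1 carry 1
  1+0+1 = 0 carry 1
  0+0+1 = 1
  1+1 = 0 carry 1
  0+1+1 = 0 carry 1
  0+1+1 = 0 carry 1
  1+0+1 = 0 carry 1
  0+1+1 = 0 carry 1
  0+1+1 = 0 carry 1
  final carry 1

0b1000000101000001101100111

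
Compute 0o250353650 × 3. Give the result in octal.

0o771303370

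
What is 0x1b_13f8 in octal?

0o6611770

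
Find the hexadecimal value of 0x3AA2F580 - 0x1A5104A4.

Subtract column by column in base 16:
  0-4 → C (borrow)
  8-A-1 → D (borrow)
  5-4-1 → 0
  F-0 → F
  2-1 → 1
  A-5 → 5
  A-A → 0
  3-1 → 2

0x2051F0DC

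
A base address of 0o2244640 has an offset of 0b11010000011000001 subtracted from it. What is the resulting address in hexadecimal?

0o2244640 = 0x949a0 in hexadecimal.
0b11010000011000001 = 0x1a0c1 in hexadecimal.
Subtract column by column in base 16:
  0-1 → f (borrow)
  a-c-1 → d (borrow)
  9-0-1 → 8
  4-a → a (borrow)
  9-1-1 → 7

0x7a8df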